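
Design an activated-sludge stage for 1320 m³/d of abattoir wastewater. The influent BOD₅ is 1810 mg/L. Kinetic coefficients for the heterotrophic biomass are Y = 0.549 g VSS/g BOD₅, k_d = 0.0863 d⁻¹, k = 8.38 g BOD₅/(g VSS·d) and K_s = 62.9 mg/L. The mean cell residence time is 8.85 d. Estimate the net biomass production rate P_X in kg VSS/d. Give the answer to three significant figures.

From the Monod/SRT balance for a CMAS, S = K_s·(1+k_d θ_c)/[θ_c·(Y k − k_d) − 1] = 62.9 × (1 + 0.0863 × 8.85) / [8.85 × (0.549 × 8.38 − 0.0863) − 1] = 110.9 / 38.95 = 2.848 mg/L.
Observed yield with endogenous decay: Y_obs = Y / (1 + k_d·θ_c) = 0.549 / (1 + 0.0863 × 8.85) = 0.549 / 1.764 = 0.3113 g VSS/g BOD₅.
ΔS = 1810 − 2.85 = 1807 mg/L, so the substrate removal rate is 1320 × 1807/1000 = 2385 kg BOD₅/d.
P_X = Y_obs · Q(S₀ − S) = 0.3113 × 2385 = 742.5 kg VSS/d.

P_X ≈ 743 kg VSS/d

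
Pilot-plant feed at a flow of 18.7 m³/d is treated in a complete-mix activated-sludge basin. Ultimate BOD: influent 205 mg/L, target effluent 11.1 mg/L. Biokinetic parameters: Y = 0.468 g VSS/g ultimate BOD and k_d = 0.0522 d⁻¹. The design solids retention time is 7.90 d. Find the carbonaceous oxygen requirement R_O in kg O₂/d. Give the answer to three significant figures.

R_O ≈ 1.92 kg O₂/d

Correct the yield for decay: Y_obs = Y/(1 + k_d θ_c) = 0.468 / (1 + 0.0522 × 7.90) = 0.468 / 1.412 = 0.3314.
ΔS = 205 − 11.1 = 193.9 mg/L, so the substrate removal rate is 18.7 × 193.9/1000 = 3.626 kg ultimate BOD/d.
Biomass synthesised: P_X = Y_obs × 3.626 = 1.201 kg VSS/d.
Carbonaceous O₂ demand = substrate oxidised − cell-mass equivalent = 3.626 − 1.42 × 1.201 = 1.920 kg O₂/d.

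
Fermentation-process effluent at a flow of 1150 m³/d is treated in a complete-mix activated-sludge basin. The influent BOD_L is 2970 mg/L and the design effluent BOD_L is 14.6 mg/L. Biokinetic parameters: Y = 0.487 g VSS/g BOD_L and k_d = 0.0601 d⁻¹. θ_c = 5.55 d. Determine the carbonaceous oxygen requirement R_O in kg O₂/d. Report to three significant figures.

R_O ≈ 1640 kg O₂/d

Observed yield with endogenous decay: Y_obs = Y / (1 + k_d·θ_c) = 0.487 / (1 + 0.0601 × 5.55) = 0.487 / 1.334 = 0.3652 g VSS/g BOD_L.
Mass of BOD_L removed per day: Q(S₀ − S) = 1150 × 2955 g/m³ = 3399 kg/d.
Biomass synthesised: P_X = Y_obs × 3399 = 1241 kg VSS/d.
Carbonaceous O₂ demand = substrate oxidised − cell-mass equivalent = 3399 − 1.42 × 1241 = 1636 kg O₂/d.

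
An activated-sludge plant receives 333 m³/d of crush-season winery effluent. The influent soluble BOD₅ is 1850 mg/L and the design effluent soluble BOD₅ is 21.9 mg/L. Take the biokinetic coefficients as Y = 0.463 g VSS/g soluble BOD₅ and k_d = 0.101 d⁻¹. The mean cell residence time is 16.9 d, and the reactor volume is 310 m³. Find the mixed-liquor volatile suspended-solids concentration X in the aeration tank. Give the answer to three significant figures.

X ≈ 5680 mg/L

Solving the biomass balance for X: X = Y Q (S₀−S) θ_c / [V (1+k_d θ_c)] = 0.463 × 333 × (1850 − 21.9) × 16.9 / [310 × (1 + 0.101 × 16.9)] = 5676 mg/L.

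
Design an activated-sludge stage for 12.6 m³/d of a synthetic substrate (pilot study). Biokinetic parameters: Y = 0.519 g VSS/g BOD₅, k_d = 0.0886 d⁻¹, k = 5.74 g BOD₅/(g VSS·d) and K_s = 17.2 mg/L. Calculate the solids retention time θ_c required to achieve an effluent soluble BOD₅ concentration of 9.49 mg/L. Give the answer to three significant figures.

θ_c ≈ 1.03 d

At the target effluent, Y k S/(K_s+S) = 0.519×5.74×9.49/26.69 = 1.059 d⁻¹.
1/θ_c = 1.059 − 0.0886 = 0.9706 d⁻¹, so θ_c = 1.030 d.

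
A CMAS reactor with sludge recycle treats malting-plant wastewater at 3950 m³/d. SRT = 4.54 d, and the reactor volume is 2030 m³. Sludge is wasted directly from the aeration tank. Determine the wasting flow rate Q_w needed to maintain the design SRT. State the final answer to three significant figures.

Q_w ≈ 447 m³/d

Wasting from the aeration tank: Q_w = V / θ_c = 2030 / 4.54 = 447.1 m³/d.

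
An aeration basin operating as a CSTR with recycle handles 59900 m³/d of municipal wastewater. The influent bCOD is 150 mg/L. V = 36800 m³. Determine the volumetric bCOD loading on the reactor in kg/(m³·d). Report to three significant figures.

L_v ≈ 0.244 kg bCOD/(m³·d)

Volumetric loading L_v = Q·S₀ / V = 59900 × 150 g/m³ / 36800 m³ = 244.2 g/(m³·d) = 0.2442 kg bCOD/(m³·d).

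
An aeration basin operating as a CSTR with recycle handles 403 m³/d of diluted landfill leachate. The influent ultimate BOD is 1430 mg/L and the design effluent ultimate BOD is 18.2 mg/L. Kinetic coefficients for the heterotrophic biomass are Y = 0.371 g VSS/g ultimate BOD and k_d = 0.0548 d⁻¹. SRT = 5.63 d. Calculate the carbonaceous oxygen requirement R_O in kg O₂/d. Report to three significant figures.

Observed yield with endogenous decay: Y_obs = Y / (1 + k_d·θ_c) = 0.371 / (1 + 0.0548 × 5.63) = 0.371 / 1.309 = 0.2835 g VSS/g ultimate BOD.
Mass of ultimate BOD removed per day: Q(S₀ − S) = 403 × 1412 g/m³ = 569.0 kg/d.
Net sludge production P_X = 0.2835 × 569.0 = 161.3 kg VSS/d.
R_O = Q·ΔS − 1.42 P_X = 569.0 − 229.1 = 339.9 kg O₂/d.

R_O ≈ 340 kg O₂/d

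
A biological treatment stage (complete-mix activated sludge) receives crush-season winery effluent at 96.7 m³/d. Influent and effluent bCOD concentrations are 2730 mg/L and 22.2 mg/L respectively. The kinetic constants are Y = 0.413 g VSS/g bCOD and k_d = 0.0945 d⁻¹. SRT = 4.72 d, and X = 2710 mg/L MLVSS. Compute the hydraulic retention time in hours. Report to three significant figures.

Rearranging the biomass balance for a CMAS with decay, V = Y·Q·ΔS·θ_c / [X·(1+k_d θ_c)] = 0.413 × 96.7 × (2730 − 22.2) × 4.72 / [2710 × (1 + 0.0945 × 4.72)] = 5.1×10^5 / 3919 = 130.3 m³.
Hydraulic retention time τ = V/Q = 130.3 / 96.7 = 1.347 d = 32.33 h.

τ ≈ 32.3 h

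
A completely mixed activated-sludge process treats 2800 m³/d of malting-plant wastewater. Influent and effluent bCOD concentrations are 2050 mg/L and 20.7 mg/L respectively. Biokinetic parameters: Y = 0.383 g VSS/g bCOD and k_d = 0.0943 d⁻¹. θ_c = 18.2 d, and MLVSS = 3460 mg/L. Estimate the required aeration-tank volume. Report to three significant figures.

Rearranging the biomass balance for a CMAS with decay, V = Y·Q·ΔS·θ_c / [X·(1+k_d θ_c)] = 0.383 × 2800 × (2050 − 20.7) × 18.2 / [3460 × (1 + 0.0943 × 18.2)] = 3.96×10^7 / 9398 = 4214 m³.

V ≈ 4210 m³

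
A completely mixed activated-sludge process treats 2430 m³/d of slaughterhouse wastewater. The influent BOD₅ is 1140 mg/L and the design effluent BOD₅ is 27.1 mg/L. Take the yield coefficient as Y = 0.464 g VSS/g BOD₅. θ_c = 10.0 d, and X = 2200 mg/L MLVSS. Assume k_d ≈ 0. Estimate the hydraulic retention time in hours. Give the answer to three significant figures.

With k_d = 0 the design equation reduces to V = Y Q (S₀−S) θ_c / X = 0.464 × 2430 × (1140 − 27.1) × 10.0 / 2200 = 5704 m³.
HRT = V/Q = 5704 m³ / 2430 m³·d⁻¹ = 2.347 d × 24 = 56.33 h.

τ ≈ 56.3 h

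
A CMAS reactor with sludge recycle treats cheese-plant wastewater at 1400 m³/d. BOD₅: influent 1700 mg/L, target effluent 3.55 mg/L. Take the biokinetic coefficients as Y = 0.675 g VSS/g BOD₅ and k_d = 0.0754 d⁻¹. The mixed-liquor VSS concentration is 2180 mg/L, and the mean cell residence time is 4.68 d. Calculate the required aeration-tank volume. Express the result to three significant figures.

From the SRT design equation V = Y Q (S₀−S) θ_c / [X (1 + k_d θ_c)] = 0.675 × 1400 × (1700 − 3.55) × 4.68 / [2180 × (1 + 0.0754 × 4.68)] = 7.5×10^6 / 2949 = 2544 m³.

V ≈ 2540 m³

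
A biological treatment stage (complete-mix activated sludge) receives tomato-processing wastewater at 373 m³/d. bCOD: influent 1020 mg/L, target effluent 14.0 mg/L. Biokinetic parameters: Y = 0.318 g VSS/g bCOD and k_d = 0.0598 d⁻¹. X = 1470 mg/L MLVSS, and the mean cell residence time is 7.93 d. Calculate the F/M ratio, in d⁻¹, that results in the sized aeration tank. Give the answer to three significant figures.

F/M ≈ 0.593 d⁻¹

From the SRT design equation V = Y Q (S₀−S) θ_c / [X (1 + k_d θ_c)] = 0.318 × 373 × (1020 − 14.0) × 7.93 / [1470 × (1 + 0.0598 × 7.93)] = 9.46×10^5 / 2167 = 436.6 m³.
F/M = applied load / biomass = Q·S₀/(V·X) = 373 × 1020 / (436.6 × 1470) = 0.5927 d⁻¹.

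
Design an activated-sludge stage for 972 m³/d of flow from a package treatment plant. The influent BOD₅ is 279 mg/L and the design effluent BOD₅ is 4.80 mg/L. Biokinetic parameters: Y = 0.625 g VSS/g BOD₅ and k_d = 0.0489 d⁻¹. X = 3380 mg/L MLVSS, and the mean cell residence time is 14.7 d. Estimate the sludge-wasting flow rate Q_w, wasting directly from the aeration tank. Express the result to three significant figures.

Steady-state biomass mass balance: V·X·(1 + k_d·θ_c) = Y·Q·(S₀ − S)·θ_c, so V = 0.625 × 972 × (279 − 4.80) × 14.7 / [3380 × (1 + 0.0489 × 14.7)] = 2.45×10^6 / 5810 = 421.5 m³.
With mixed-liquor wasting, θ_c = V/Q_w, so Q_w = V/θ_c = 421.5/14.7 = 28.67 m³/d.

Q_w ≈ 28.7 m³/d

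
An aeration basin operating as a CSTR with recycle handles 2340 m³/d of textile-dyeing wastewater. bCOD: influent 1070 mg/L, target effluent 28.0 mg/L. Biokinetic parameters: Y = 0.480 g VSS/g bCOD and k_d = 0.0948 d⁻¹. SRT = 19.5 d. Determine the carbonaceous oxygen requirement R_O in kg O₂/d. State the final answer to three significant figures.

R_O ≈ 1850 kg O₂/d

The observed yield is Y_obs = Y/(1 + k_d·θ_c) = 0.480 / (1 + 0.0948 × 19.5) = 0.480 / 2.849 = 0.1685 g VSS per g bCOD removed.
ΔS = 1070 − 28.0 = 1042 mg/L, so the substrate removal rate is 2340 × 1042/1000 = 2438 kg bCOD/d.
P_X = Y_obs·Q·(S₀ − S) = 0.1685 × 2438 = 410.9 kg VSS/d.
Carbonaceous O₂ demand = substrate oxidised − cell-mass equivalent = 2438 − 1.42 × 410.9 = 1855 kg O₂/d.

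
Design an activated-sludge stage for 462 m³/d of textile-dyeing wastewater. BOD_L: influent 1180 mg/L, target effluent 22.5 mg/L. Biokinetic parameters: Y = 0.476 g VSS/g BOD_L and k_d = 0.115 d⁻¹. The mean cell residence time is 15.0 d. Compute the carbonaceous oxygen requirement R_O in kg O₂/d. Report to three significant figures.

Y_obs = Y / (1 + k_d θ_c) = 0.476 / (1 + 0.115 × 15.0) = 0.476 / 2.725 = 0.1747.
ΔS = 1180 − 22.5 = 1158 mg/L, so the substrate removal rate is 462 × 1158/1000 = 534.8 kg BOD_L/d.
Net sludge production P_X = 0.1747 × 534.8 = 93.41 kg VSS/d.
R_O = Q·(S₀ − S) − 1.42·P_X = 534.8 − 1.42 × 93.41 = 402.1 kg O₂/d.

R_O ≈ 402 kg O₂/d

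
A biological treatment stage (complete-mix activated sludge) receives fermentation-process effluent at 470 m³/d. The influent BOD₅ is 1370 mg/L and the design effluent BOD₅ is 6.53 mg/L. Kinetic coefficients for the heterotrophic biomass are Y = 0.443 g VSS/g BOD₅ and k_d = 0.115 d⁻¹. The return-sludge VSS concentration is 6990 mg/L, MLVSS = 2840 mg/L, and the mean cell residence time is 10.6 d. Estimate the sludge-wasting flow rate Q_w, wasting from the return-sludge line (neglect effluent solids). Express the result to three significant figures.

Q_w ≈ 18.3 m³/d

From the SRT design equation V = Y Q (S₀−S) θ_c / [X (1 + k_d θ_c)] = 0.443 × 470 × (1370 − 6.53) × 10.6 / [2840 × (1 + 0.115 × 10.6)] = 3.01×10^6 / 6302 = 477.5 m³.
Wasting from the return line (neglecting effluent solids): Q_w = V·X / (θ_c·X_r) = 477.5 × 2840 / (10.6 × 6990) = 18.30 m³/d.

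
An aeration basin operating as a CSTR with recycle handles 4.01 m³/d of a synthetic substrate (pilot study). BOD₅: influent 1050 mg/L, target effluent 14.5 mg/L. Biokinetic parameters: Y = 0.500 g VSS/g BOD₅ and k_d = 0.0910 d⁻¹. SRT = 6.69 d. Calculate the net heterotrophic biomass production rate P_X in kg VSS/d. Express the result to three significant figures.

Y_obs = Y / (1 + k_d θ_c) = 0.500 / (1 + 0.0910 × 6.69) = 0.500 / 1.609 = 0.3108.
Mass of BOD₅ removed per day: Q(S₀ − S) = 4.01 × 1036 g/m³ = 4.152 kg/d.
Biomass produced: P_X = Y_obs·Q·ΔS = 0.3108 × 4.152 ≈ 1.291 kg VSS/d.

P_X ≈ 1.29 kg VSS/d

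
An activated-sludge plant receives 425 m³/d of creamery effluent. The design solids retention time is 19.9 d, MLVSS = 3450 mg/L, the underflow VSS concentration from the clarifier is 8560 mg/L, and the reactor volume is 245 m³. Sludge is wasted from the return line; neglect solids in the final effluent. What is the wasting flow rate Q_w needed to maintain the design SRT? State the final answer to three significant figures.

Q_w ≈ 4.96 m³/d

Q_w = (V·X)/(θ_c X_r) = 245.0 × 3450 / (19.9 × 8560) = 4.962 m³/d.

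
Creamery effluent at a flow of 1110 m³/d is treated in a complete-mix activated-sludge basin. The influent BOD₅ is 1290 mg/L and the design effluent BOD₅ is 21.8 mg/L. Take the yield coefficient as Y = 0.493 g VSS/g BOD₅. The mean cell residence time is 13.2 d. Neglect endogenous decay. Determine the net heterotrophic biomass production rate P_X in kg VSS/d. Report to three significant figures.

P_X ≈ 694 kg VSS/d

No decay correction is needed, so Y_obs = Y = 0.493.
Q·(S₀ − S) = 1110 × (1290 − 21.8) × 10⁻³ = 1408 kg/d removed.
P_X = Y_obs · Q(S₀ − S) = 0.4930 × 1408 = 694.0 kg VSS/d.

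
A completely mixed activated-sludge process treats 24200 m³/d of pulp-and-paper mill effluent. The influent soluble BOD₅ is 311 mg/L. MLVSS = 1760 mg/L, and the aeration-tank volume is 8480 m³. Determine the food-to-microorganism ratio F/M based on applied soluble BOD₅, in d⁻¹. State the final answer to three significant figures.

F/M ≈ 0.504 d⁻¹

F/M = applied load / biomass = Q·S₀/(V·X) = 24200 × 311 / (8480 × 1760) = 0.5043 d⁻¹.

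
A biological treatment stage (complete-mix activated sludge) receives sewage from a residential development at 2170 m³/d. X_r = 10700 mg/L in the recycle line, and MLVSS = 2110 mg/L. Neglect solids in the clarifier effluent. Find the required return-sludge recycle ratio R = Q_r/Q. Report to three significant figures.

Mass balance around the secondary clarifier (neglecting effluent solids): R = X / (X_r − X) = 2110 / (10700 − 2110) = 0.2456.

R ≈ 0.246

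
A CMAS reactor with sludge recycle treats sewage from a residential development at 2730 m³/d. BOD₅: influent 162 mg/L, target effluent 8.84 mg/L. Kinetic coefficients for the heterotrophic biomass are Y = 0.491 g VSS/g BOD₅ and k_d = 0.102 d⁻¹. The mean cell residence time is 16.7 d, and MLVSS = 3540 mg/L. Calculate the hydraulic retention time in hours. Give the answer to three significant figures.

τ ≈ 3.15 h

Steady-state biomass mass balance: V·X·(1 + k_d·θ_c) = Y·Q·(S₀ − S)·θ_c, so V = 0.491 × 2730 × (162 − 8.84) × 16.7 / [3540 × (1 + 0.102 × 16.7)] = 3.43×10^6 / 9570 = 358.3 m³.
Hydraulic retention time τ = V/Q = 358.3 / 2730 = 0.1312 d = 3.149 h.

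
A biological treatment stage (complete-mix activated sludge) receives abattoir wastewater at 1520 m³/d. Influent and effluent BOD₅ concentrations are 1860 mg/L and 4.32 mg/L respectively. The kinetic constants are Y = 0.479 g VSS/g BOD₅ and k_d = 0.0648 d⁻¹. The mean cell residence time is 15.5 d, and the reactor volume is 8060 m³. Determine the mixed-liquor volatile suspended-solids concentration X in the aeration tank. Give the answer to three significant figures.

X = Y·Q·ΔS·θ_c / [V·(1 + k_d θ_c)] = 0.479 × 1520 × (1860 − 4.32) × 15.5 / [8060 × (1 + 0.0648 × 15.5)] = 1296 mg/L.

X ≈ 1300 mg/L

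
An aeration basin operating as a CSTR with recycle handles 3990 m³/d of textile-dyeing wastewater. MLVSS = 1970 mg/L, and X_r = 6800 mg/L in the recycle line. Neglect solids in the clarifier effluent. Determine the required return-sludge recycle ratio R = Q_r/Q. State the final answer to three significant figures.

R ≈ 0.408

Mass balance around the secondary clarifier (neglecting effluent solids): R = X / (X_r − X) = 1970 / (6800 − 1970) = 0.4079.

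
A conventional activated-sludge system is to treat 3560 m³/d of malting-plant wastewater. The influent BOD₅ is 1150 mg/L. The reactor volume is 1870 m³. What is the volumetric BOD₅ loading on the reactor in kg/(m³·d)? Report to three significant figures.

Applied BOD₅ load per unit volume = Q·S₀/V = (3560 × 1150/1000)/1870 = 2.189 kg BOD₅·m⁻³·d⁻¹.

L_v ≈ 2.19 kg BOD₅/(m³·d)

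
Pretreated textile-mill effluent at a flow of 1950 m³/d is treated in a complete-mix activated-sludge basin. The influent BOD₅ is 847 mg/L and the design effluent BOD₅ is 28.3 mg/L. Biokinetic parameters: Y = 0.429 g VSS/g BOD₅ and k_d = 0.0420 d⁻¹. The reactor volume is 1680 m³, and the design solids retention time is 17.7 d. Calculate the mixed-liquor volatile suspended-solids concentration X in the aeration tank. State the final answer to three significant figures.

X ≈ 4140 mg/L

X = Y·Q·ΔS·θ_c / [V·(1 + k_d θ_c)] = 0.429 × 1950 × (847 − 28.3) × 17.7 / [1680 × (1 + 0.0420 × 17.7)] = 4139 mg/L.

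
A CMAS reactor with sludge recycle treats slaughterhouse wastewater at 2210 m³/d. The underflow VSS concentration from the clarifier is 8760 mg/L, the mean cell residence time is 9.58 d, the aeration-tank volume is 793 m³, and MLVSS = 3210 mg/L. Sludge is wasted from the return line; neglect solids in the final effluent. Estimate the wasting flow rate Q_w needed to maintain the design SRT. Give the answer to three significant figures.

Q_w ≈ 30.3 m³/d

Q_w = (V·X)/(θ_c X_r) = 793.0 × 3210 / (9.58 × 8760) = 30.33 m³/d.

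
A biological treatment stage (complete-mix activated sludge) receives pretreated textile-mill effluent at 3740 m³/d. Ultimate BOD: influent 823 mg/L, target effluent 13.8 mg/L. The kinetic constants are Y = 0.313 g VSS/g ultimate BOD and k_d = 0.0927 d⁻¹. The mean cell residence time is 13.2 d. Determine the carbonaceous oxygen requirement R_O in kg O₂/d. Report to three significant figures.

R_O ≈ 2420 kg O₂/d

The observed yield is Y_obs = Y/(1 + k_d·θ_c) = 0.313 / (1 + 0.0927 × 13.2) = 0.313 / 2.224 = 0.1408 g VSS per g ultimate BOD removed.
Mass of ultimate BOD removed per day: Q(S₀ − S) = 3740 × 809.2 g/m³ = 3026 kg/d.
P_X = Y_obs·Q·(S₀ − S) = 0.1408 × 3026 = 426.0 kg VSS/d.
Carbonaceous O₂ demand = substrate oxidised − cell-mass equivalent = 3026 − 1.42 × 426.0 = 2421 kg O₂/d.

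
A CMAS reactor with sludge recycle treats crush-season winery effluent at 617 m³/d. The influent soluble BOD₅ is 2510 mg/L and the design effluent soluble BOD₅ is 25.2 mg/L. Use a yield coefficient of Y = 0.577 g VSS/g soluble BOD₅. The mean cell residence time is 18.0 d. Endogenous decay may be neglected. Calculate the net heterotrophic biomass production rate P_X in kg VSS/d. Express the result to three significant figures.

P_X ≈ 885 kg VSS/d

Since k_d ≈ 0, Y_obs = Y = 0.577 g VSS/g soluble BOD₅.
Substrate removed = Q·(S₀ − S) = 617 m³/d × (2510 − 25.2) g/m³ = 1.53×10^6 g/d = 1533 kg/d.
Biomass produced: P_X = Y_obs·Q·ΔS = 0.5770 × 1533 ≈ 884.6 kg VSS/d.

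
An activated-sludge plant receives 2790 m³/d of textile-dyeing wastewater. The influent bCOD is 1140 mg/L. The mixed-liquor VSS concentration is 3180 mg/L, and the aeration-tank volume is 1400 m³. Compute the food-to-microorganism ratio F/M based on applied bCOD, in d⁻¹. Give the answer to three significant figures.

F/M ≈ 0.714 d⁻¹

F/M = Q·S₀ / (V·X) = 2790 × 1140 / (1400 × 3180) = 0.7144 g bCOD·(g VSS·d)⁻¹.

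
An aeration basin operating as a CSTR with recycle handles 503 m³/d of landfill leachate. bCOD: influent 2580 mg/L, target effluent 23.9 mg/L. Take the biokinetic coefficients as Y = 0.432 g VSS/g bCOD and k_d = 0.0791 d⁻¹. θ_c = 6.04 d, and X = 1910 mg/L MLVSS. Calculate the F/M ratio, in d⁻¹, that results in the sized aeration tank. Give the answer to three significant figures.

F/M ≈ 0.572 d⁻¹

From the SRT design equation V = Y Q (S₀−S) θ_c / [X (1 + k_d θ_c)] = 0.432 × 503 × (2580 − 23.9) × 6.04 / [1910 × (1 + 0.0791 × 6.04)] = 3.35×10^6 / 2823 = 1189 m³.
Food-to-microorganism ratio F/M = Q S₀ / (V X) = 503 × 2580 / (1189 × 1910) = 0.5716 d⁻¹.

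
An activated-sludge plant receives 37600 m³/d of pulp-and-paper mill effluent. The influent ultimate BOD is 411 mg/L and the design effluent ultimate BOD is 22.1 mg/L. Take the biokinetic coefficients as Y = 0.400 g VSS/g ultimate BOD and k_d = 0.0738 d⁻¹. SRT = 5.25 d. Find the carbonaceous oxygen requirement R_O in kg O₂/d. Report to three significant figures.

R_O ≈ 8640 kg O₂/d

The observed yield is Y_obs = Y/(1 + k_d·θ_c) = 0.400 / (1 + 0.0738 × 5.25) = 0.400 / 1.387 = 0.2883 g VSS per g ultimate BOD removed.
ΔS = 411 − 22.1 = 388.9 mg/L, so the substrate removal rate is 37600 × 388.9/1000 = 14623 kg ultimate BOD/d.
Biomass synthesised: P_X = Y_obs × 14623 = 4216 kg VSS/d.
R_O = Q·ΔS − 1.42 P_X = 14623 − 5986 = 8636 kg O₂/d.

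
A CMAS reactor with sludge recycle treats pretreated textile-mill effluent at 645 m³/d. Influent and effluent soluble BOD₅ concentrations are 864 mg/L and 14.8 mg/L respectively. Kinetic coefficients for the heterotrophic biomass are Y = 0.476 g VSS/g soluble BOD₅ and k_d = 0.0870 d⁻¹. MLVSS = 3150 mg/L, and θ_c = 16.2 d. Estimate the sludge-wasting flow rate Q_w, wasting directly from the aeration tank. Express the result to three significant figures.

Q_w ≈ 34.4 m³/d

Rearranging the biomass balance for a CMAS with decay, V = Y·Q·ΔS·θ_c / [X·(1+k_d θ_c)] = 0.476 × 645 × (864 − 14.8) × 16.2 / [3150 × (1 + 0.0870 × 16.2)] = 4.22×10^6 / 7590 = 556.5 m³.
With mixed-liquor wasting, θ_c = V/Q_w, so Q_w = V/θ_c = 556.5/16.2 = 34.35 m³/d.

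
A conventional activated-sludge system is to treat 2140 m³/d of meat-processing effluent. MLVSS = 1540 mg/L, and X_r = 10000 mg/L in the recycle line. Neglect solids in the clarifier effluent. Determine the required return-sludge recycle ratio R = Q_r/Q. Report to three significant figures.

R ≈ 0.182

R = Q_r/Q = X/(X_r − X) = 1540 / (10000 − 1540) = 0.1820.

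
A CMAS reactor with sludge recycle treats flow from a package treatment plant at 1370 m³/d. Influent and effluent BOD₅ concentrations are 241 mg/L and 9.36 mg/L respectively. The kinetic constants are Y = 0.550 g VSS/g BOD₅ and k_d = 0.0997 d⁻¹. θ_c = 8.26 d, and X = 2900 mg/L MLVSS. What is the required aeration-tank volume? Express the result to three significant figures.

V ≈ 273 m³

Steady-state biomass mass balance: V·X·(1 + k_d·θ_c) = Y·Q·(S₀ − S)·θ_c, so V = 0.550 × 1370 × (241 − 9.36) × 8.26 / [2900 × (1 + 0.0997 × 8.26)] = 1.44×10^6 / 5288 = 272.6 m³.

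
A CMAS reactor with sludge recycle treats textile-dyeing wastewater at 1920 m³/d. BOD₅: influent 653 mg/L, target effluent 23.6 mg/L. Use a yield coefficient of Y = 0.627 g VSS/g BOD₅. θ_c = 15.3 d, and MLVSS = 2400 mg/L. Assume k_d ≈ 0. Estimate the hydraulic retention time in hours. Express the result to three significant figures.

With k_d = 0 the design equation reduces to V = Y Q (S₀−S) θ_c / X = 0.627 × 1920 × (653 − 23.6) × 15.3 / 2400 = 4830 m³.
Hydraulic retention time τ = V/Q = 4830 / 1920 = 2.516 d = 60.38 h.

τ ≈ 60.4 h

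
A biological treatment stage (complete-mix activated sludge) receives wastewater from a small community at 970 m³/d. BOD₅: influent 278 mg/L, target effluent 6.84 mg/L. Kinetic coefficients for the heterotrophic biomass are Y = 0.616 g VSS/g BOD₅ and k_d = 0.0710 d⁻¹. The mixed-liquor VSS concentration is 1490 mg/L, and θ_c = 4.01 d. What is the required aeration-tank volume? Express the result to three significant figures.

V ≈ 339 m³

Steady-state biomass mass balance: V·X·(1 + k_d·θ_c) = Y·Q·(S₀ − S)·θ_c, so V = 0.616 × 970 × (278 − 6.84) × 4.01 / [1490 × (1 + 0.0710 × 4.01)] = 6.5×10^5 / 1914 = 339.4 m³.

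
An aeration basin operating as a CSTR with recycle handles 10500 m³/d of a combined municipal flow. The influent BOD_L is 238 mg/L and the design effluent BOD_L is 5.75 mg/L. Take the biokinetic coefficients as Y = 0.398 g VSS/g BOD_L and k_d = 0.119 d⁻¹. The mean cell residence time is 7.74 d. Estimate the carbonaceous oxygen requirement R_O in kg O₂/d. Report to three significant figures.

Observed yield with endogenous decay: Y_obs = Y / (1 + k_d·θ_c) = 0.398 / (1 + 0.119 × 7.74) = 0.398 / 1.921 = 0.2072 g VSS/g BOD_L.
ΔS = 238 − 5.75 = 232.2 mg/L, so the substrate removal rate is 10500 × 232.2/1000 = 2439 kg BOD_L/d.
Biomass synthesised: P_X = Y_obs × 2439 = 505.2 kg VSS/d.
Carbonaceous O₂ demand = substrate oxidised − cell-mass equivalent = 2439 − 1.42 × 505.2 = 1721 kg O₂/d.

R_O ≈ 1720 kg O₂/d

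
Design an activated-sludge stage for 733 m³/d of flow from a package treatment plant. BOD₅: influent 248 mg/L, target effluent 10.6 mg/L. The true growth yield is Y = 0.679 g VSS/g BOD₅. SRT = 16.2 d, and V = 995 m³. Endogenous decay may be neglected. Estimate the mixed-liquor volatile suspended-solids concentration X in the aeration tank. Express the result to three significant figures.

X = Y·Q·ΔS·θ_c / V = 0.679 × 733 × (248 − 10.6) × 16.2 / 995 = 1924 mg/L.

X ≈ 1920 mg/L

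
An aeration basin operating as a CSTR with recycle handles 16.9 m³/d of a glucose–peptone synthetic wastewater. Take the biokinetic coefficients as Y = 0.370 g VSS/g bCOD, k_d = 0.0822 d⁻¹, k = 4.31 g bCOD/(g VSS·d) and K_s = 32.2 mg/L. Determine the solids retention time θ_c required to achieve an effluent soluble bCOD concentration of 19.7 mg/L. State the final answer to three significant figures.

At the target effluent, Y k S/(K_s+S) = 0.370×4.31×19.7/51.90 = 0.6053 d⁻¹.
Then 1/θ_c = μ − k_d = 0.6053 − 0.0822 = 0.5231 d⁻¹, giving θ_c = 1.912 d.

θ_c ≈ 1.91 d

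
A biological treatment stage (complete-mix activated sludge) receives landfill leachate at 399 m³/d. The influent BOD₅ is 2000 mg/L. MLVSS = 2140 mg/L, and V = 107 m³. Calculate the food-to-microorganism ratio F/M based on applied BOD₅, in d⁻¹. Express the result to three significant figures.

Food-to-microorganism ratio F/M = Q S₀ / (V X) = 399 × 2000 / (107.0 × 2140) = 3.485 d⁻¹.

F/M ≈ 3.49 d⁻¹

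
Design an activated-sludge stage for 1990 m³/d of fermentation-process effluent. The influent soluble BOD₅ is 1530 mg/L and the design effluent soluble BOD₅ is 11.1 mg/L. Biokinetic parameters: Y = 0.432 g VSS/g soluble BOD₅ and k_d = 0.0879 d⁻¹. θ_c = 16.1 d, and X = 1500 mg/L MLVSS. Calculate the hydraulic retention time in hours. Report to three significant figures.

Rearranging the biomass balance for a CMAS with decay, V = Y·Q·ΔS·θ_c / [X·(1+k_d θ_c)] = 0.432 × 1990 × (1530 − 11.1) × 16.1 / [1500 × (1 + 0.0879 × 16.1)] = 2.1×10^7 / 3623 = 5803 m³.
Hydraulic retention time τ = V/Q = 5803 / 1990 = 2.916 d = 69.99 h.

τ ≈ 70.0 h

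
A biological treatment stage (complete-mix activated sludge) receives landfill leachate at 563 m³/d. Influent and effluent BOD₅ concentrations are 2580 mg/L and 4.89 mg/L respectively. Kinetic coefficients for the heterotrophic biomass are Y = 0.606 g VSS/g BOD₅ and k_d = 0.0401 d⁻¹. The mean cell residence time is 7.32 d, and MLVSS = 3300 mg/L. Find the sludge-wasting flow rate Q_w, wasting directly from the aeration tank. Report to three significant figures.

Q_w ≈ 206 m³/d

Steady-state biomass mass balance: V·X·(1 + k_d·θ_c) = Y·Q·(S₀ − S)·θ_c, so V = 0.606 × 563 × (2580 − 4.89) × 7.32 / [3300 × (1 + 0.0401 × 7.32)] = 6.43×10^6 / 4269 = 1507 m³.
For wasting at MLVSS concentration, Q_w = V/θ_c = 1507/7.32 = 205.8 m³/d.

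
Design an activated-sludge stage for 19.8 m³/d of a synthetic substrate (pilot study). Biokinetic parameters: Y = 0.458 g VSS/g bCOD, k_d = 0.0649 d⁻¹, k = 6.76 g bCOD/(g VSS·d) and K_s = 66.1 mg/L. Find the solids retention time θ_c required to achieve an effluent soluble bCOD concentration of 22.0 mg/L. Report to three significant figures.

From 1/θ_c = Y·k·S/(K_s + S) − k_d: Y·k·S/(K_s+S) = 0.458 × 6.76 × 22.0 / (66.1 + 22.0) = 0.7731 d⁻¹.
Then 1/θ_c = μ − k_d = 0.7731 − 0.0649 = 0.7082 d⁻¹, giving θ_c = 1.412 d.

θ_c ≈ 1.41 d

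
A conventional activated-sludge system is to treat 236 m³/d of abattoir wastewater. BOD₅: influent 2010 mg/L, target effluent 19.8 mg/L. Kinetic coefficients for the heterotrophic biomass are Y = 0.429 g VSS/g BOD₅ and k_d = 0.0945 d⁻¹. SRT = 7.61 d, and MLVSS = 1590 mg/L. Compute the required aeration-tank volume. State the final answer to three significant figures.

Steady-state biomass mass balance: V·X·(1 + k_d·θ_c) = Y·Q·(S₀ − S)·θ_c, so V = 0.429 × 236 × (2010 − 19.8) × 7.61 / [1590 × (1 + 0.0945 × 7.61)] = 1.53×10^6 / 2733 = 561.0 m³.

V ≈ 561 m³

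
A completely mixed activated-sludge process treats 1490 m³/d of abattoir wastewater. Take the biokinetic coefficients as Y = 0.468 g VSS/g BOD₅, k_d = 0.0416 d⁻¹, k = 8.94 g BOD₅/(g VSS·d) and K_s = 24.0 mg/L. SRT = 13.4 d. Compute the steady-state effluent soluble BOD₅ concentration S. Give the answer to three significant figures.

S ≈ 0.686 mg/L

For a completely mixed reactor with recycle the Lawrence–McCarty relation gives S = K_s·(1 + k_d·θ_c) / [θ_c·(Y·k − k_d) − 1] = 24.0 × (1 + 0.0416 × 13.4) / [13.4 × (0.468 × 8.94 − 0.0416) − 1] = 37.38 / 54.51 = 0.6858 mg/L.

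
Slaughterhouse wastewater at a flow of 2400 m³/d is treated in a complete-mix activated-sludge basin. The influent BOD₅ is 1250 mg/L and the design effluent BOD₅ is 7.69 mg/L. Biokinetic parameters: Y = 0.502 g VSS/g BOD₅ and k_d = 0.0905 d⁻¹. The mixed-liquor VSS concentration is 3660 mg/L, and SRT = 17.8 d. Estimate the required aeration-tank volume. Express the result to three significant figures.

Steady-state biomass mass balance: V·X·(1 + k_d·θ_c) = Y·Q·(S₀ − S)·θ_c, so V = 0.502 × 2400 × (1250 − 7.69) × 17.8 / [3660 × (1 + 0.0905 × 17.8)] = 2.66×10^7 / 9556 = 2788 m³.

V ≈ 2790 m³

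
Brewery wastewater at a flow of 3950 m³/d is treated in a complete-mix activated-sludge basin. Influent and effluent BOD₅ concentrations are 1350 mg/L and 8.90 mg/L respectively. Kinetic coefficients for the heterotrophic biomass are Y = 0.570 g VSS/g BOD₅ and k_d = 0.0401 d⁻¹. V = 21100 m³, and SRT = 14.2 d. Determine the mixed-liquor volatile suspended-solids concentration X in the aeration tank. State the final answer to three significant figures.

X = Y·Q·ΔS·θ_c / [V·(1 + k_d θ_c)] = 0.570 × 3950 × (1350 − 8.90) × 14.2 / [21100 × (1 + 0.0401 × 14.2)] = 1295 mg/L.

X ≈ 1290 mg/L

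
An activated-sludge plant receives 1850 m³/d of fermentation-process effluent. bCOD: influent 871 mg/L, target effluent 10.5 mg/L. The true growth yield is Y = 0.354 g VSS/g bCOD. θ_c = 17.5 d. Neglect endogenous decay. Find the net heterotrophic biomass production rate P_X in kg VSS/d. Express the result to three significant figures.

P_X ≈ 564 kg VSS/d

With endogenous decay neglected, the observed yield equals the true yield: Y_obs = Y = 0.354 g VSS/g bCOD.
ΔS = 871 − 10.5 = 860.5 mg/L, so the substrate removal rate is 1850 × 860.5/1000 = 1592 kg bCOD/d.
So the net sludge growth is P_X = 0.3540 × 1592 = 563.5 kg VSS/d.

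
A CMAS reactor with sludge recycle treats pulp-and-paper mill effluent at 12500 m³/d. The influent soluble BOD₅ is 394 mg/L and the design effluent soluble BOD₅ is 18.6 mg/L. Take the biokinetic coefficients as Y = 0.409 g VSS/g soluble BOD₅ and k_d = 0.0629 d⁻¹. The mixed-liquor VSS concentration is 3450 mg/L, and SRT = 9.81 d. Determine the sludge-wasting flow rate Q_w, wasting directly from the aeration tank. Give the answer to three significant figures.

Q_w ≈ 344 m³/d

Steady-state biomass mass balance: V·X·(1 + k_d·θ_c) = Y·Q·(S₀ − S)·θ_c, so V = 0.409 × 12500 × (394 − 18.6) × 9.81 / [3450 × (1 + 0.0629 × 9.81)] = 1.88×10^7 / 5579 = 3375 m³.
For wasting at MLVSS concentration, Q_w = V/θ_c = 3375/9.81 = 344.0 m³/d.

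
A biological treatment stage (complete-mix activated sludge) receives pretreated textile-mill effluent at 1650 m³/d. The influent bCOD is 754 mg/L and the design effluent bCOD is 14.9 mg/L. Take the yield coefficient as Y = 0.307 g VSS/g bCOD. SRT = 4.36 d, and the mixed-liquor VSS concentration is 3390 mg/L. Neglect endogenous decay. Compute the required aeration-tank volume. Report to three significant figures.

V ≈ 482 m³

Biomass mass balance (decay neglected): V·X = Y·Q·(S₀ − S)·θ_c, so V = 0.307 × 1650 × (754 − 14.9) × 4.36 / 3390 = 481.5 m³.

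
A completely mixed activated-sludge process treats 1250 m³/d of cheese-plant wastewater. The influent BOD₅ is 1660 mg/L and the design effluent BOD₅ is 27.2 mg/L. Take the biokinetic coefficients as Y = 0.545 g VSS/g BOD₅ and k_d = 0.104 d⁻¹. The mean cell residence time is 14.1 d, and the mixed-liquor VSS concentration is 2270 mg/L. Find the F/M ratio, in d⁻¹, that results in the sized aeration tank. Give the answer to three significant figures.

F/M ≈ 0.326 d⁻¹

From the SRT design equation V = Y Q (S₀−S) θ_c / [X (1 + k_d θ_c)] = 0.545 × 1250 × (1660 − 27.2) × 14.1 / [2270 × (1 + 0.104 × 14.1)] = 1.57×10^7 / 5599 = 2801 m³.
F/M = applied load / biomass = Q·S₀/(V·X) = 1250 × 1660 / (2801 × 2270) = 0.3263 d⁻¹.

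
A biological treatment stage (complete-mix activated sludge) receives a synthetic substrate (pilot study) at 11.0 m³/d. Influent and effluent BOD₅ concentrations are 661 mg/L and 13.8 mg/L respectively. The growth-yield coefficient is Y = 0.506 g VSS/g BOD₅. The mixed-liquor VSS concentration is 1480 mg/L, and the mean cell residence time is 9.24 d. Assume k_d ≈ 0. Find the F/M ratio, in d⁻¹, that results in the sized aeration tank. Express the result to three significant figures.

Biomass mass balance (decay neglected): V·X = Y·Q·(S₀ − S)·θ_c, so V = 0.506 × 11.0 × (661 − 13.8) × 9.24 / 1480 = 22.49 m³.
Food-to-microorganism ratio F/M = Q S₀ / (V X) = 11.0 × 661 / (22.49 × 1480) = 0.2184 d⁻¹.

F/M ≈ 0.218 d⁻¹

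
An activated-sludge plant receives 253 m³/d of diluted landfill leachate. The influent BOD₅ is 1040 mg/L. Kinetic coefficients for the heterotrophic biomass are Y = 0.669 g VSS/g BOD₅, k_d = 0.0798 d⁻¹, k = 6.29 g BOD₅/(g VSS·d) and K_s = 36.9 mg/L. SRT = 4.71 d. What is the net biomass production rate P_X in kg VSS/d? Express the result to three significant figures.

Effluent substrate depends only on kinetics and SRT: S = K_s(1 + k_d θ_c) / [θ_c(Yk − k_d) − 1] = 36.9 × (1 + 0.0798 × 4.71) / [4.71 × (0.669 × 6.29 − 0.0798) − 1] = 50.77 / 18.44 = 2.753 mg/L.
Y_obs = Y / (1 + k_d θ_c) = 0.669 / (1 + 0.0798 × 4.71) = 0.669 / 1.376 = 0.4862.
Q·(S₀ − S) = 253 × (1040 − 2.75) × 10⁻³ = 262.4 kg/d removed.
P_X = Y_obs · Q(S₀ − S) = 0.4862 × 262.4 = 127.6 kg VSS/d.

P_X ≈ 128 kg VSS/d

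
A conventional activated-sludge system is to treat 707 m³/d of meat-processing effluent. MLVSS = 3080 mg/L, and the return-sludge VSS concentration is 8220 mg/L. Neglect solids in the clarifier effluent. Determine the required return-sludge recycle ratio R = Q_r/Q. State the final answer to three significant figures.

R = Q_r/Q = X/(X_r − X) = 3080 / (8220 − 3080) = 0.5992.

R ≈ 0.599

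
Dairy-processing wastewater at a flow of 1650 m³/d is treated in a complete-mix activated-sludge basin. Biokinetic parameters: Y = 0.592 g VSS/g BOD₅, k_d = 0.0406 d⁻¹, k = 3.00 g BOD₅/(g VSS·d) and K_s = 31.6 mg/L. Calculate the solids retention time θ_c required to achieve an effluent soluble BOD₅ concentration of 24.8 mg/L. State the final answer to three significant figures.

θ_c ≈ 1.35 d

From 1/θ_c = Y·k·S/(K_s + S) − k_d: Y·k·S/(K_s+S) = 0.592 × 3.00 × 24.8 / (31.6 + 24.8) = 0.7809 d⁻¹.
Then 1/θ_c = μ − k_d = 0.7809 − 0.0406 = 0.7403 d⁻¹, giving θ_c = 1.351 d.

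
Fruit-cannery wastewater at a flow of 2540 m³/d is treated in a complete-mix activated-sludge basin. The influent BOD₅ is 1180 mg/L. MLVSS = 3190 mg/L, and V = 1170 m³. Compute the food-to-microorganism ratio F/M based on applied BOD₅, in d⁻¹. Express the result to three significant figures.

F/M ≈ 0.803 d⁻¹

F/M = Q·S₀ / (V·X) = 2540 × 1180 / (1170 × 3190) = 0.8030 g BOD₅·(g VSS·d)⁻¹.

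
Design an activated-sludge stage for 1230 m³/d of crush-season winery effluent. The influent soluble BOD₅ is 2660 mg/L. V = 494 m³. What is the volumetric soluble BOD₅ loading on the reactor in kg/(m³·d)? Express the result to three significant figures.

L_v ≈ 6.62 kg soluble BOD₅/(m³·d)

L_v = Q S₀ / V = 1230 × 2660 × 10⁻³ / 494.0 = 6.623 kg/(m³·d).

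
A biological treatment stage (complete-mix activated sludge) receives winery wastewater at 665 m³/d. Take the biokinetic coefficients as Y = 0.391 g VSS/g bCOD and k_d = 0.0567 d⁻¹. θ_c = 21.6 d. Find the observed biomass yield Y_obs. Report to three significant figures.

Y_obs ≈ 0.176 g VSS/g bCOD

Observed yield with endogenous decay: Y_obs = Y / (1 + k_d·θ_c) = 0.391 / (1 + 0.0567 × 21.6) = 0.391 / 2.225 = 0.1758 g VSS/g bCOD.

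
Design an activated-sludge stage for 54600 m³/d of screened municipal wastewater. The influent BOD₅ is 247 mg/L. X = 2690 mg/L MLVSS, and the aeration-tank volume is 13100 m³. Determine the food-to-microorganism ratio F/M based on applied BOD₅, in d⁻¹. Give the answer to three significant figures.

F/M = applied load / biomass = Q·S₀/(V·X) = 54600 × 247 / (13100 × 2690) = 0.3827 d⁻¹.

F/M ≈ 0.383 d⁻¹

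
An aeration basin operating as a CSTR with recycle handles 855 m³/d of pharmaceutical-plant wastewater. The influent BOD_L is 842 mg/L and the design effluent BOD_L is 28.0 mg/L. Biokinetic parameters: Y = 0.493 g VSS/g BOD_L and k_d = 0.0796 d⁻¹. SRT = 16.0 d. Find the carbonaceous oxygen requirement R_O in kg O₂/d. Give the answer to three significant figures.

R_O ≈ 482 kg O₂/d

Y_obs = Y / (1 + k_d θ_c) = 0.493 / (1 + 0.0796 × 16.0) = 0.493 / 2.274 = 0.2168.
Mass of BOD_L removed per day: Q(S₀ − S) = 855 × 814.0 g/m³ = 696.0 kg/d.
Biomass synthesised: P_X = Y_obs × 696.0 = 150.9 kg VSS/d.
Carbonaceous O₂ demand = substrate oxidised − cell-mass equivalent = 696.0 − 1.42 × 150.9 = 481.7 kg O₂/d.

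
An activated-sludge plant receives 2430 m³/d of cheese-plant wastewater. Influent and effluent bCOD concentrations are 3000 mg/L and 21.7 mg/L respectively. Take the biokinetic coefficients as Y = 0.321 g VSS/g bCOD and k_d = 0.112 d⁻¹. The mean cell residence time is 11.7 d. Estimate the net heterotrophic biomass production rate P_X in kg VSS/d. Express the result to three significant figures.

Correct the yield for decay: Y_obs = Y/(1 + k_d θ_c) = 0.321 / (1 + 0.112 × 11.7) = 0.321 / 2.310 = 0.1389.
ΔS = 3000 − 21.7 = 2978 mg/L, so the substrate removal rate is 2430 × 2978/1000 = 7237 kg bCOD/d.
P_X = Y_obs · Q(S₀ − S) = 0.1389 × 7237 = 1006 kg VSS/d.

P_X ≈ 1010 kg VSS/d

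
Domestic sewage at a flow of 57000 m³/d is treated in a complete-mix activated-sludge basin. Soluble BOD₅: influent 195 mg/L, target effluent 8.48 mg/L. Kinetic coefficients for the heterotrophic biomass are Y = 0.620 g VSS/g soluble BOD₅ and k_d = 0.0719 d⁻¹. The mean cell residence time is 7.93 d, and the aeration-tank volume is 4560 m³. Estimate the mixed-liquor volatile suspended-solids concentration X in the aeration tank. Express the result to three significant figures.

From V·X·(1 + k_d·θ_c) = Y·Q·(S₀ − S)·θ_c: X = 0.620 × 57000 × (195 − 8.48) × 7.93 / [4560 × (1 + 0.0719 × 7.93)] = 7301 mg/L.

X ≈ 7300 mg/L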